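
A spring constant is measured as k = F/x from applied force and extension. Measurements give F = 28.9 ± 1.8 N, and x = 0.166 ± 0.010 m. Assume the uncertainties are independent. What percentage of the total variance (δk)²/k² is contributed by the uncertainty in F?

51.7%

(δk/k)² = (1·δF/F)² + (-1·δx/x)²
  F term: (1×0.0623)² = 0.00388
  x term: (-1×0.0602)² = 0.00363
Total = 0.00751. Share from F = 0.00388/0.00751 = 0.517.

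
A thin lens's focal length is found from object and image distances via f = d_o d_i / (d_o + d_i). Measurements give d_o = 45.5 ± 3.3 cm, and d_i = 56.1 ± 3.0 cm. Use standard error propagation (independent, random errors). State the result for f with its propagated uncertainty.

∂f/∂d_o = (d_i/(d_o+d_i))² = 0.305;  ∂f/∂d_i = (d_o/(d_o+d_i))² = 0.201
δf = √((∂f/∂d_o · δd_o)² + (∂f/∂d_i · δd_i)²) = √(1.01 + 0.362) = 1.17 cm
f = 25.1 cm.

25.1 ± 1.17 cm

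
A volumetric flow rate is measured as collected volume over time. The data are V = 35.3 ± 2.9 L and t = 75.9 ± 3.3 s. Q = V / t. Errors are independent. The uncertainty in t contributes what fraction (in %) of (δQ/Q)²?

21.9%

(δQ/Q)² = (1·δV/V)² + (-1·δt/t)²
  V term: (1×0.0822)² = 0.00675
  t term: (-1×0.0435)² = 0.00189
Total = 0.00864. Share from t = 0.00189/0.00864 = 0.219.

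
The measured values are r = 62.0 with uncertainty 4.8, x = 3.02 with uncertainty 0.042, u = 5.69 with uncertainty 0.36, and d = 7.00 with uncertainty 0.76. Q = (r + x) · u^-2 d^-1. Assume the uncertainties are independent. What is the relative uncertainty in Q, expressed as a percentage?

18.2%

Let w = r + x = 65.0. δw = √(δr² + δx²) = √(23.0 + 0.00176) = 4.80, so δw/w = 0.0738.
Q is then a monomial in w, u, d:
δQ/Q = √((δw/w)² + (-2·δu/u)² + (-1·δd/d)²) = √(0.00545 + 0.0160 + 0.0118) = 0.182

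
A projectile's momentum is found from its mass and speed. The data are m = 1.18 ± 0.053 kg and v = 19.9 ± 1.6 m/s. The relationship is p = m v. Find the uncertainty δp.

p is a product of powers, so relative uncertainties combine in quadrature:
  (1·δm/m)² = (1×0.0449)² = 0.00202;  (1·δv/v)² = (1×0.0804)² = 0.00646
δp/p = √(0.00848) = 0.0921
p = 23.5 kg·m/s, so δp = 0.0921 × 23.5 = 2.16 kg·m/s.

2.16 kg·m/s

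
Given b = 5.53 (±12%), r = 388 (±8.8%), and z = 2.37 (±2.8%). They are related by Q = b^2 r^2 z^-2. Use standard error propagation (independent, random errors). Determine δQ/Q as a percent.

30.3%

Relative error in a monomial: (δQ/Q)² = Σ (nᵢ · δxᵢ/xᵢ)².
  (2·δb/b)² = (2×0.120)² = 0.0576;  (2·δr/r)² = (2×0.0880)² = 0.0310;  (-2·δz/z)² = (-2×0.0280)² = 0.00314
δQ/Q = √(0.0917) = 0.303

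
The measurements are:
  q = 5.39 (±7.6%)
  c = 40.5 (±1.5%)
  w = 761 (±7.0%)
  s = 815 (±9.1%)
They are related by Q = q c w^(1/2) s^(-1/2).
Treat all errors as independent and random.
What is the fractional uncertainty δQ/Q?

Q is a product of powers, so relative uncertainties combine in quadrature:
  (1·δq/q)² = (1×0.0760)² = 0.00578;  (1·δc/c)² = (1×0.0150)² = 0.000225;  (½·δw/w)² = (0.5×0.0700)² = 0.00123;  (−½·δs/s)² = (-0.5×0.0910)² = 0.00207
δQ/Q = √(0.00930) = 0.0964

0.0964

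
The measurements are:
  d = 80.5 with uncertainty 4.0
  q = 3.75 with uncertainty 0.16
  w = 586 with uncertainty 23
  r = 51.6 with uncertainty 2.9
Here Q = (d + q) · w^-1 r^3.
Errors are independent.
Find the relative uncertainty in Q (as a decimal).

0.180

Let u = d + q = 84.2. δu = √(δd² + δq²) = √(16.0 + 0.0256) = 4.00, so δu/u = 0.0475.
Q is then a monomial in u, w, r:
δQ/Q = √((δu/u)² + (-1·δw/w)² + (3·δr/r)²) = √(0.00226 + 0.00154 + 0.0284) = 0.180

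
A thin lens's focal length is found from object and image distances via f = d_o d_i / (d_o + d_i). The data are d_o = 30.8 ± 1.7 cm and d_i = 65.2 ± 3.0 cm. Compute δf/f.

∂f/∂d_o = (d_i/(d_o+d_i))² = 0.461;  ∂f/∂d_i = (d_o/(d_o+d_i))² = 0.103
δf = √((∂f/∂d_o · δd_o)² + (∂f/∂d_i · δd_i)²) = √(0.615 + 0.0954) = 0.843 cm
f = 20.9 cm, so δf/f = 0.843/20.9 = 0.0403.

0.0403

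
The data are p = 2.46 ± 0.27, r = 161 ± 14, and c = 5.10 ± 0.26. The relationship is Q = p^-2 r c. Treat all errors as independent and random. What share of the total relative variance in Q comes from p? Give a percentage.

82.6%

(δQ/Q)² = (-2·δp/p)² + (1·δr/r)² + (1·δc/c)²
  p term: (-2×0.110)² = 0.0482
  r term: (1×0.0870)² = 0.00756
  c term: (1×0.0510)² = 0.00260
Total = 0.0583. Share from p = 0.0482/0.0583 = 0.826.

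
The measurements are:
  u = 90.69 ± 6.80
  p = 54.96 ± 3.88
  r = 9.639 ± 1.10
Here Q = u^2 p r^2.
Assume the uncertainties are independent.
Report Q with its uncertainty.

(4.200 ± 1.18) × 10^7

Products/powers → add relative errors in quadrature, weighted by exponent:
  (2·δu/u)² = (2×0.0750)² = 0.0225;  (1·δp/p)² = (1×0.0706)² = 0.00498;  (2·δr/r)² = (2×0.114)² = 0.0521
δQ/Q = √(0.0796) = 0.282
Q = 4.2e+07, so δQ = 0.282 × 4.2e+07 = 1.18e+07.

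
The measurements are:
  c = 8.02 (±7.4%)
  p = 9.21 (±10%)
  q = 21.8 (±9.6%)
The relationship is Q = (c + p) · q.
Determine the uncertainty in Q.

43.3

Let u = c + p = 17.2. δu = √(δc² + δp²) = √(0.352 + 0.848) = 1.10, so δu/u = 0.0636.
Q is then a monomial in u, q:
δQ/Q = √((δu/u)² + (1·δq/q)²) = √(0.00404 + 0.00922) = 0.115
Q = 376, so δQ = 0.115 × 376 = 43.3.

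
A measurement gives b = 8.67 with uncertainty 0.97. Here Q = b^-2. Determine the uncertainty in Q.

0.00298

Products/powers → add relative errors in quadrature, weighted by exponent:
  (-2·δb/b)² = (-2×0.112)² = 0.0501
δQ/Q = √(0.0501) = 0.224
Q = 0.0133, so δQ = 0.224 × 0.0133 = 0.00298.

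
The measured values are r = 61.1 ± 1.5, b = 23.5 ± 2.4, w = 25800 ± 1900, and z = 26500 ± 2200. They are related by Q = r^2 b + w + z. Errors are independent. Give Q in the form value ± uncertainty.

(1.40 ± 0.104) × 10^5

Let p = r^2·b = 87700. δp/p = √((2·δr/r)² + (1·δb/b)²) = √(0.00241 + 0.0104) = 0.113, so δp = 9940.
Q = p + w + z: δQ = √(δp² + δw² + δz²) = √(9.88e+07 + 3.61e+06 + 4.84e+06) = 10400
Q = 1.4e+05.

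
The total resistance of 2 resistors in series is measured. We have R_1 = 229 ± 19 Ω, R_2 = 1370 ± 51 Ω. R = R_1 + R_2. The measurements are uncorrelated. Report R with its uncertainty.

Absolute uncertainties add in quadrature for a linear combination:
  (δR_1)² = 361;  (δR_2)² = 2600
δR = √(2960) = 54.4 Ω
R = 1600 Ω.

1600 ± 54.4 Ω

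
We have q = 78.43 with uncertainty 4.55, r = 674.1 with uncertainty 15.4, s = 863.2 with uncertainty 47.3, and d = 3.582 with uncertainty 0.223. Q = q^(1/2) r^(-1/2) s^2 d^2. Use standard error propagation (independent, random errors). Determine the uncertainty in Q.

Since Q is a product/quotient, work with relative uncertainties:
  (½·δq/q)² = (0.5×0.0580)² = 0.000841;  (−½·δr/r)² = (-0.5×0.0228)² = 0.000130;  (2·δs/s)² = (2×0.0548)² = 0.0120;  (2·δd/d)² = (2×0.0623)² = 0.0155
δQ/Q = √(0.0285) = 0.169
Q = 3.261e+06, so δQ = 0.169 × 3.261e+06 = 5.5e+05.

5.5e+05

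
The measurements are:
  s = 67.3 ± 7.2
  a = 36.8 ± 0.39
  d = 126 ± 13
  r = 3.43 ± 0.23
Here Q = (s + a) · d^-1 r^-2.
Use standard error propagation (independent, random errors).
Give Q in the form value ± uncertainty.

0.0702 ± 0.0128

Let u = s + a = 104. δu = √(δs² + δa²) = √(51.8 + 0.152) = 7.21, so δu/u = 0.0693.
Q is then a monomial in u, d, r:
δQ/Q = √((δu/u)² + (-1·δd/d)² + (-2·δr/r)²) = √(0.00480 + 0.0106 + 0.0180) = 0.183
Q = 0.0702, so δQ = 0.183 × 0.0702 = 0.0128.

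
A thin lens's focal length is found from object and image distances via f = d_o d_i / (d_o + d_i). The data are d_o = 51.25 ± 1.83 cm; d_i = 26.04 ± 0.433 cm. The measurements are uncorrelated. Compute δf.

∂f/∂d_o = (d_i/(d_o+d_i))² = 0.114;  ∂f/∂d_i = (d_o/(d_o+d_i))² = 0.440
δf = √((∂f/∂d_o · δd_o)² + (∂f/∂d_i · δd_i)²) = √(0.0431 + 0.0362) = 0.282 cm

0.282 cm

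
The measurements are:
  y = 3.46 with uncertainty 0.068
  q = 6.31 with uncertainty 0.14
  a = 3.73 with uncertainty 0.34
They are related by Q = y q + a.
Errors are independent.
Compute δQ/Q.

0.0286

Let p = y·q = 21.8. δp/p = √((1·δy/y)² + (1·δq/q)²) = √(0.000386 + 0.000492) = 0.0296, so δp = 0.647.
Q = p + a: δQ = √(δp² + δa²) = √(0.419 + 0.116) = 0.731
Q = 25.6, so δQ/Q = 0.731/25.6 = 0.0286.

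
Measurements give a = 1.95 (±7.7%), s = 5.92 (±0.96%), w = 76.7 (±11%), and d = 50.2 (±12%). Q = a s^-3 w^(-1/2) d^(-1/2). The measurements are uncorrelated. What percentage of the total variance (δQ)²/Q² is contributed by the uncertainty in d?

(δQ/Q)² = (1·δa/a)² + (-3·δs/s)² + (−½·δw/w)² + (−½·δd/d)²
  a term: (1×0.0770)² = 0.00593
  s term: (-3×0.00960)² = 0.000829
  w term: (-0.5×0.110)² = 0.00303
  d term: (-0.5×0.120)² = 0.00360
Total = 0.0134. Share from d = 0.00360/0.0134 = 0.269.

26.9%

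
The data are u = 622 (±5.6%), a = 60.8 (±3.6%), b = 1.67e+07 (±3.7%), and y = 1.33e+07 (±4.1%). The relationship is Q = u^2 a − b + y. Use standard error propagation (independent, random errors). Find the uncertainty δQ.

2.89e+06

Let p = u^2·a = 2.35e+07. δp/p = √((2·δu/u)² + (1·δa/a)²) = √(0.0125 + 0.00130) = 0.118, so δp = 2.77e+06.
Q = p − b + y: δQ = √(δp² + δb² + δy²) = √(7.66e+12 + 3.82e+11 + 2.97e+11) = 2.89e+06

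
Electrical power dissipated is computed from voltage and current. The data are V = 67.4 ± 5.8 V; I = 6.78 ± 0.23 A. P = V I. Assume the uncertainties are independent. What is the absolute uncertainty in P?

For a monomial P ∝ V, I, fractional errors add in quadrature:
  (1·δV/V)² = (1×0.0861)² = 0.00741;  (1·δI/I)² = (1×0.0339)² = 0.00115
δP/P = √(0.00856) = 0.0925
P = 457 W, so δP = 0.0925 × 457 = 42.3 W.

42.3 W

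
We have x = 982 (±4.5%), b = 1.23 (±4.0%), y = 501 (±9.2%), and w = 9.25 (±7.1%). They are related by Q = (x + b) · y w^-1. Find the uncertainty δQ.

6640

Let u = x + b = 983. δu = √(δx² + δb²) = √(1950 + 0.00242) = 44.2, so δu/u = 0.0449.
Q is then a monomial in u, y, w:
δQ/Q = √((δu/u)² + (1·δy/y)² + (-1·δw/w)²) = √(0.00202 + 0.00846 + 0.00504) = 0.125
Q = 53300, so δQ = 0.125 × 53300 = 6640.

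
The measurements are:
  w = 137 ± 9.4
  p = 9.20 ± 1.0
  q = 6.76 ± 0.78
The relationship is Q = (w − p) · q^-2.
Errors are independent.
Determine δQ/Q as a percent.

24.2%

Let u = w − p = 128. δu = √(δw² + δp²) = √(88.4 + 1.00) = 9.45, so δu/u = 0.0740.
Q is then a monomial in u, q:
δQ/Q = √((δu/u)² + (-2·δq/q)²) = √(0.00547 + 0.0533) = 0.242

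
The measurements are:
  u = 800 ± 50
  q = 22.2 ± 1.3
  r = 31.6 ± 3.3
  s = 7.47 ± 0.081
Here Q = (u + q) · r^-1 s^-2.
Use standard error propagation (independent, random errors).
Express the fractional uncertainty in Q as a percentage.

Let w = u + q = 822. δw = √(δu² + δq²) = √(2500 + 1.69) = 50.0, so δw/w = 0.0608.
Q is then a monomial in w, r, s:
δQ/Q = √((δw/w)² + (-1·δr/r)² + (-2·δs/s)²) = √(0.00370 + 0.0109 + 0.000470) = 0.123

12.3%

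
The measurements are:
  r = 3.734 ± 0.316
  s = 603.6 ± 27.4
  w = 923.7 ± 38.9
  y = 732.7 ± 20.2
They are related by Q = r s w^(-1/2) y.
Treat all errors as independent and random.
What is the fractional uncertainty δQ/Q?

Since Q is a product/quotient, work with relative uncertainties:
  (1·δr/r)² = (1×0.0846)² = 0.00716;  (1·δs/s)² = (1×0.0454)² = 0.00206;  (−½·δw/w)² = (-0.5×0.0421)² = 0.000443;  (1·δy/y)² = (1×0.0276)² = 0.000760
δQ/Q = √(0.0104) = 0.102

0.102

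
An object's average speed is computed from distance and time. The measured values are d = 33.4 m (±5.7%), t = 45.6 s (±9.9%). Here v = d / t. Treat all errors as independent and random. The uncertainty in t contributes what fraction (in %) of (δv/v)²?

(δv/v)² = (1·δd/d)² + (-1·δt/t)²
  d term: (1×0.0570)² = 0.00325
  t term: (-1×0.0990)² = 0.00980
Total = 0.0131. Share from t = 0.00980/0.0131 = 0.751.

75.1%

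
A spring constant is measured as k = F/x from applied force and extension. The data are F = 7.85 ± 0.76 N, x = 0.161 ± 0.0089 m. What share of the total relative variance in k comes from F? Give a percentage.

(δk/k)² = (1·δF/F)² + (-1·δx/x)²
  F term: (1×0.0968)² = 0.00937
  x term: (-1×0.0553)² = 0.00306
Total = 0.0124. Share from F = 0.00937/0.0124 = 0.754.

75.4%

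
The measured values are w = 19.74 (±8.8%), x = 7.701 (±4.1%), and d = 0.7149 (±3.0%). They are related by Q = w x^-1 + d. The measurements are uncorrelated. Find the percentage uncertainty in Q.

7.62%

Let p = w·x^-1 = 2.563. δp/p = √((1·δw/w)² + (-1·δx/x)²) = √(0.00774 + 0.00168) = 0.0971, so δp = 0.249.
Q = p + d: δQ = √(δp² + δd²) = √(0.0619 + 0.000460) = 0.250
Q = 3.278, so δQ/Q = 0.250/3.278 = 0.0762.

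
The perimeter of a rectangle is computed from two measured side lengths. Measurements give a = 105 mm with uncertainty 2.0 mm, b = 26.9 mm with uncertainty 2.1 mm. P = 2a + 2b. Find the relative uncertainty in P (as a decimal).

P is a linear combination, so absolute uncertainties add in quadrature:
  (2·δa)² = 16.0;  (2·δb)² = 17.6
δP = √(33.6) = 5.80 mm
P = 264 mm, so δP/P = 5.80/264 = 0.0220.

0.0220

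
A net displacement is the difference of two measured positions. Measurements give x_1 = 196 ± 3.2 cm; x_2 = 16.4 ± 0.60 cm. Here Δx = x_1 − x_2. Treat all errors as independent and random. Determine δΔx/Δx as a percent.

Each term contributes (cᵢ δxᵢ)² to (δΔx)²:
  (δx_1)² = 10.2;  (δx_2)² = 0.360
δΔx = √(10.6) = 3.26 cm
Δx = 180 cm, so δΔx/Δx = 3.26/180 = 0.0181.

1.81%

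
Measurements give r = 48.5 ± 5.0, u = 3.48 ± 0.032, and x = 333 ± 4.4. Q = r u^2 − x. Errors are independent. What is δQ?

Let p = r·u^2 = 587. δp/p = √((1·δr/r)² + (2·δu/u)²) = √(0.0106 + 0.000338) = 0.105, so δp = 61.5.
Q = p − x: δQ = √(δp² + δx²) = √(3780 + 19.4) = 61.7

61.7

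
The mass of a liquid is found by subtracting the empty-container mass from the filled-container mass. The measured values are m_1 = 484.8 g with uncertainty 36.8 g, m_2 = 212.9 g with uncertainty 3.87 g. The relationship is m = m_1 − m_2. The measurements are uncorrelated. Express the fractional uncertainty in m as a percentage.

m is a linear combination, so absolute uncertainties add in quadrature:
  (δm_1)² = 1350;  (δm_2)² = 15.0
δm = √(1370) = 37.0 g
m = 271.9 g, so δm/m = 37.0/271.9 = 0.136.

13.6%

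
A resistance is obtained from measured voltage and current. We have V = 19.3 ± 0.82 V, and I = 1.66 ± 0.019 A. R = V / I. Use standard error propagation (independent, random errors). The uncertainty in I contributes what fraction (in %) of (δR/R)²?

6.77%

(δR/R)² = (1·δV/V)² + (-1·δI/I)²
  V term: (1×0.0425)² = 0.00181
  I term: (-1×0.0114)² = 0.000131
Total = 0.00194. Share from I = 0.000131/0.00194 = 0.0677.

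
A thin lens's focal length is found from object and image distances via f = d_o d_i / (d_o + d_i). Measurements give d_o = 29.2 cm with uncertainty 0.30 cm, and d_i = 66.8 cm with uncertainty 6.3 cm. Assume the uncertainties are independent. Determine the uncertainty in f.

∂f/∂d_o = (d_i/(d_o+d_i))² = 0.484;  ∂f/∂d_i = (d_o/(d_o+d_i))² = 0.0925
δf = √((∂f/∂d_o · δd_o)² + (∂f/∂d_i · δd_i)²) = √(0.0211 + 0.340) = 0.601 cm

0.601 cm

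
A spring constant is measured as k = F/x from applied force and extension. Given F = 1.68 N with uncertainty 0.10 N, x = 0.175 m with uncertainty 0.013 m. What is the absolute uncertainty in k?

For a monomial k ∝ F, x^-1, fractional errors add in quadrature:
  (1·δF/F)² = (1×0.0595)² = 0.00354;  (-1·δx/x)² = (-1×0.0743)² = 0.00552
δk/k = √(0.00906) = 0.0952
k = 9.60 N/m, so δk = 0.0952 × 9.60 = 0.914 N/m.

0.914 N/m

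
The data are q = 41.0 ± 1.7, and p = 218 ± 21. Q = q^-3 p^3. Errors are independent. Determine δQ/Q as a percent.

31.5%

Q is a product of powers, so relative uncertainties combine in quadrature:
  (-3·δq/q)² = (-3×0.0415)² = 0.0155;  (3·δp/p)² = (3×0.0963)² = 0.0835
δQ/Q = √(0.0990) = 0.315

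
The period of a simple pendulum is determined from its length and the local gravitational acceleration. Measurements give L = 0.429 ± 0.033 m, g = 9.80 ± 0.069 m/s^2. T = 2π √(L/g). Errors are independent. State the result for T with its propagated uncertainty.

For a monomial T ∝ L^(1/2), g^(-1/2), fractional errors add in quadrature:
  (½·δL/L)² = (0.5×0.0769)² = 0.00148;  (−½·δg/g)² = (-0.5×0.00704)² = 1.24e-05
δT/T = √(0.00149) = 0.0386
T = 1.31 s, so δT = 0.0386 × 1.31 = 0.0508 s.

1.31 ± 0.0508 s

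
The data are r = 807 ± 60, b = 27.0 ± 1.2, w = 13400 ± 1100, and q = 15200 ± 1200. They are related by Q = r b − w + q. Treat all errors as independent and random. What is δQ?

Let p = r·b = 21800. δp/p = √((1·δr/r)² + (1·δb/b)²) = √(0.00553 + 0.00198) = 0.0866, so δp = 1890.
Q = p − w + q: δQ = √(δp² + δw² + δq²) = √(3.56e+06 + 1.21e+06 + 1.44e+06) = 2490

2490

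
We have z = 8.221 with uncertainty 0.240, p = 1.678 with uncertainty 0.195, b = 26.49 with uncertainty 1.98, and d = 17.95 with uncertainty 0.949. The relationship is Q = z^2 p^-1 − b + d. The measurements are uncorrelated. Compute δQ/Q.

0.179

Let w = z^2·p^-1 = 40.28. δw/w = √((2·δz/z)² + (-1·δp/p)²) = √(0.00341 + 0.0135) = 0.130, so δw = 5.24.
Q = w − b + d: δQ = √(δw² + δb² + δd²) = √(27.4 + 3.92 + 0.901) = 5.68
Q = 31.74, so δQ/Q = 5.68/31.74 = 0.179.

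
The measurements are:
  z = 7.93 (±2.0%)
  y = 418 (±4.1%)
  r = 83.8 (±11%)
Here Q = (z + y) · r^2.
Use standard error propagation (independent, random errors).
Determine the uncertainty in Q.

6.69e+05

Let u = z + y = 426. δu = √(δz² + δy²) = √(0.0252 + 294) = 17.1, so δu/u = 0.0402.
Q is then a monomial in u, r:
δQ/Q = √((δu/u)² + (2·δr/r)²) = √(0.00162 + 0.0484) = 0.224
Q = 2.99e+06, so δQ = 0.224 × 2.99e+06 = 6.69e+05.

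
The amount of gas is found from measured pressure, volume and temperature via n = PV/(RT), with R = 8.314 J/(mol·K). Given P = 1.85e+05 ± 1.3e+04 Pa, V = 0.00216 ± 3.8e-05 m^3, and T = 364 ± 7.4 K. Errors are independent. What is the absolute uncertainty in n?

Each factor contributes (exponent × relative error)² to (δn/n)²:
  (1·δP/P)² = (1×0.0703)² = 0.00494;  (1·δV/V)² = (1×0.0176)² = 0.000309;  (-1·δT/T)² = (-1×0.0203)² = 0.000413
δn/n = √(0.00566) = 0.0752
n = 0.132 mol, so δn = 0.0752 × 0.132 = 0.00993 mol.

0.00993 mol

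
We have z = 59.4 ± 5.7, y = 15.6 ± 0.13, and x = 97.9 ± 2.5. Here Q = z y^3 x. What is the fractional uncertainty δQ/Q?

0.102

Each factor contributes (exponent × relative error)² to (δQ/Q)²:
  (1·δz/z)² = (1×0.0960)² = 0.00921;  (3·δy/y)² = (3×0.00833)² = 0.000625;  (1·δx/x)² = (1×0.0255)² = 0.000652
δQ/Q = √(0.0105) = 0.102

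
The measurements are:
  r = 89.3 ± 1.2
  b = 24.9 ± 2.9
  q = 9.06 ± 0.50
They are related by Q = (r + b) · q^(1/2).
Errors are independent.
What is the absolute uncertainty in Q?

13.4

Let u = r + b = 114. δu = √(δr² + δb²) = √(1.44 + 8.41) = 3.14, so δu/u = 0.0275.
Q is then a monomial in u, q:
δQ/Q = √((δu/u)² + (½·δq/q)²) = √(0.000755 + 0.000761) = 0.0389
Q = 344, so δQ = 0.0389 × 344 = 13.4.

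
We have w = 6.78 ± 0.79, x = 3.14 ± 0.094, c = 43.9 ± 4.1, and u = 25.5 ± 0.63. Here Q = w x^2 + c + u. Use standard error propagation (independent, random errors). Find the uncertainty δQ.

Let p = w·x^2 = 66.8. δp/p = √((1·δw/w)² + (2·δx/x)²) = √(0.0136 + 0.00358) = 0.131, so δp = 8.76.
Q = p + c + u: δQ = √(δp² + δc² + δu²) = √(76.7 + 16.8 + 0.397) = 9.69

9.69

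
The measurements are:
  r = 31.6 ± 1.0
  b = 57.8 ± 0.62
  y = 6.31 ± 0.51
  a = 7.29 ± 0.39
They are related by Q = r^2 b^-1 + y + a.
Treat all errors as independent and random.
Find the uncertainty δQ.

1.28

Let p = r^2·b^-1 = 17.3. δp/p = √((2·δr/r)² + (-1·δb/b)²) = √(0.00401 + 0.000115) = 0.0642, so δp = 1.11.
Q = p + y + a: δQ = √(δp² + δy² + δa²) = √(1.23 + 0.260 + 0.152) = 1.28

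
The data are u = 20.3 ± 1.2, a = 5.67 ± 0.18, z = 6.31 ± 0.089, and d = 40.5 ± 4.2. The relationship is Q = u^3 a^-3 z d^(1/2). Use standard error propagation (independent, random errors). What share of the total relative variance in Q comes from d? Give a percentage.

(δQ/Q)² = (3·δu/u)² + (-3·δa/a)² + (1·δz/z)² + (½·δd/d)²
  u term: (3×0.0591)² = 0.0314
  a term: (-3×0.0317)² = 0.00907
  z term: (1×0.0141)² = 0.000199
  d term: (0.5×0.104)² = 0.00269
Total = 0.0434. Share from d = 0.00269/0.0434 = 0.0619.

6.19%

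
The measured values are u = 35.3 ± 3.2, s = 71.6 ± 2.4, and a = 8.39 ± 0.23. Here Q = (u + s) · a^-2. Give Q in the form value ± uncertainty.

1.52 ± 0.101

Let w = u + s = 107. δw = √(δu² + δs²) = √(10.2 + 5.76) = 4.00, so δw/w = 0.0374.
Q is then a monomial in w, a:
δQ/Q = √((δw/w)² + (-2·δa/a)²) = √(0.00140 + 0.00301) = 0.0664
Q = 1.52, so δQ = 0.0664 × 1.52 = 0.101.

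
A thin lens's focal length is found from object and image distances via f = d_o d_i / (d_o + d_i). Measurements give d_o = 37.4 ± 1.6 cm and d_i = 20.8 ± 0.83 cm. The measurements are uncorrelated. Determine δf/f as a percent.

∂f/∂d_o = (d_i/(d_o+d_i))² = 0.128;  ∂f/∂d_i = (d_o/(d_o+d_i))² = 0.413
δf = √((∂f/∂d_o · δd_o)² + (∂f/∂d_i · δd_i)²) = √(0.0418 + 0.117) = 0.399 cm
f = 13.4 cm, so δf/f = 0.399/13.4 = 0.0299.

2.99%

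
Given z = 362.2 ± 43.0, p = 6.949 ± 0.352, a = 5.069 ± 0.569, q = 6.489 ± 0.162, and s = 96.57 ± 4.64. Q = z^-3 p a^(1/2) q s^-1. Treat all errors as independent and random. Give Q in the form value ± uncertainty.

Q is a product of powers, so relative uncertainties combine in quadrature:
  (-3·δz/z)² = (-3×0.119)² = 0.127;  (1·δp/p)² = (1×0.0507)² = 0.00257;  (½·δa/a)² = (0.5×0.112)² = 0.00315;  (1·δq/q)² = (1×0.0250)² = 0.000623;  (-1·δs/s)² = (-1×0.0480)² = 0.00231
δQ/Q = √(0.135) = 0.368
Q = 2.212e-08, so δQ = 0.368 × 2.212e-08 = 8.14e-09.

(2.212 ± 0.814) × 10^-8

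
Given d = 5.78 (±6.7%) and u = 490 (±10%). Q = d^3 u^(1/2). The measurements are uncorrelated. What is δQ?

Each factor contributes (exponent × relative error)² to (δQ/Q)²:
  (3·δd/d)² = (3×0.0670)² = 0.0404;  (½·δu/u)² = (0.5×0.100)² = 0.00250
δQ/Q = √(0.0429) = 0.207
Q = 4270, so δQ = 0.207 × 4270 = 885.

885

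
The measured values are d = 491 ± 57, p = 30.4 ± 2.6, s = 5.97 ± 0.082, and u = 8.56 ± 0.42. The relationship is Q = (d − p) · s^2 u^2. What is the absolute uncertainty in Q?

1.93e+05

Let w = d − p = 461. δw = √(δd² + δp²) = √(3250 + 6.76) = 57.1, so δw/w = 0.124.
Q is then a monomial in w, s, u:
δQ/Q = √((δw/w)² + (2·δs/s)² + (2·δu/u)²) = √(0.0153 + 0.000755 + 0.00963) = 0.160
Q = 1.2e+06, so δQ = 0.160 × 1.2e+06 = 1.93e+05.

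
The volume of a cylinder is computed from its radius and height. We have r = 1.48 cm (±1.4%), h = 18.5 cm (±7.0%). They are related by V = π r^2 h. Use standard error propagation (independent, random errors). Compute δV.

Products/powers → add relative errors in quadrature, weighted by exponent:
  (2·δr/r)² = (2×0.0140)² = 0.000784;  (1·δh/h)² = (1×0.0700)² = 0.00490
δV/V = √(0.00568) = 0.0754
V = 127 cm^3, so δV = 0.0754 × 127 = 9.60 cm^3.

9.60 cm^3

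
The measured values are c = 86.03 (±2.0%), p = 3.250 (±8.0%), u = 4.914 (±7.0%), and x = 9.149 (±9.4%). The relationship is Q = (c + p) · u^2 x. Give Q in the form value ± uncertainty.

Let w = c + p = 89.28. δw = √(δc² + δp²) = √(2.96 + 0.0676) = 1.74, so δw/w = 0.0195.
Q is then a monomial in w, u, x:
δQ/Q = √((δw/w)² + (2·δu/u)² + (1·δx/x)²) = √(0.000380 + 0.0196 + 0.00884) = 0.170
Q = 19720, so δQ = 0.170 × 19720 = 3350.

19720 ± 3350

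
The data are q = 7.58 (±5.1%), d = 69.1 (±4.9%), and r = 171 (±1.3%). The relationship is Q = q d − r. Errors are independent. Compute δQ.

Let p = q·d = 524. δp/p = √((1·δq/q)² + (1·δd/d)²) = √(0.00260 + 0.00240) = 0.0707, so δp = 37.0.
Q = p − r: δQ = √(δp² + δr²) = √(1370 + 4.94) = 37.1

37.1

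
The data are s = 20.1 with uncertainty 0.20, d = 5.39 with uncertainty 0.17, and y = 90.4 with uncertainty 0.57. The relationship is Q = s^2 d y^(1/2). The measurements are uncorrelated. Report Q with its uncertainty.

Since Q is a product/quotient, work with relative uncertainties:
  (2·δs/s)² = (2×0.00995)² = 0.000396;  (1·δd/d)² = (1×0.0315)² = 0.000995;  (½·δy/y)² = (0.5×0.00631)² = 9.94e-06
δQ/Q = √(0.00140) = 0.0374
Q = 20700, so δQ = 0.0374 × 20700 = 775.

20700 ± 775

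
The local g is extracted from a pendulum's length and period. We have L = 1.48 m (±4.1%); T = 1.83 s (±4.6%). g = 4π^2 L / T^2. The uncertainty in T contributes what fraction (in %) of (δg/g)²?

83.4%

(δg/g)² = (1·δL/L)² + (-2·δT/T)²
  L term: (1×0.0410)² = 0.00168
  T term: (-2×0.0460)² = 0.00846
Total = 0.0101. Share from T = 0.00846/0.0101 = 0.834.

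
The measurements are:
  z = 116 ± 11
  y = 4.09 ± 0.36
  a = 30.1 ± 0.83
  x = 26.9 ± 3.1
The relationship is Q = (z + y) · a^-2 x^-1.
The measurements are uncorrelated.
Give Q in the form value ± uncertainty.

Let u = z + y = 120. δu = √(δz² + δy²) = √(121 + 0.130) = 11.0, so δu/u = 0.0916.
Q is then a monomial in u, a, x:
δQ/Q = √((δu/u)² + (-2·δa/a)² + (-1·δx/x)²) = √(0.00840 + 0.00304 + 0.0133) = 0.157
Q = 0.00493, so δQ = 0.157 × 0.00493 = 0.000775.

0.00493 ± 0.000775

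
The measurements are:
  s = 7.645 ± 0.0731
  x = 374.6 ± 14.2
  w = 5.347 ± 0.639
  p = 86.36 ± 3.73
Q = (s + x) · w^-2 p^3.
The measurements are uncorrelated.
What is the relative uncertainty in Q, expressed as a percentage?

27.4%

Let u = s + x = 382.2. δu = √(δs² + δx²) = √(0.00534 + 202) = 14.2, so δu/u = 0.0371.
Q is then a monomial in u, w, p:
δQ/Q = √((δu/u)² + (-2·δw/w)² + (3·δp/p)²) = √(0.00138 + 0.0571 + 0.0168) = 0.274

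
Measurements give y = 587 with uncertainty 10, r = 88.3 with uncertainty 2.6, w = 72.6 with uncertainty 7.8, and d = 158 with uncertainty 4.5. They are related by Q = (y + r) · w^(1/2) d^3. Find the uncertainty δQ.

Let u = y + r = 675. δu = √(δy² + δr²) = √(100 + 6.76) = 10.3, so δu/u = 0.0153.
Q is then a monomial in u, w, d:
δQ/Q = √((δu/u)² + (½·δw/w)² + (3·δd/d)²) = √(0.000234 + 0.00289 + 0.00730) = 0.102
Q = 2.27e+10, so δQ = 0.102 × 2.27e+10 = 2.32e+09.

2.32e+09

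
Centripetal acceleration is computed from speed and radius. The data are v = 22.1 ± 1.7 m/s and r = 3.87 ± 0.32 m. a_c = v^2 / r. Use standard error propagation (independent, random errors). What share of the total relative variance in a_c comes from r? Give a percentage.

22.4%

(δa_c/a_c)² = (2·δv/v)² + (-1·δr/r)²
  v term: (2×0.0769)² = 0.0237
  r term: (-1×0.0827)² = 0.00684
Total = 0.0305. Share from r = 0.00684/0.0305 = 0.224.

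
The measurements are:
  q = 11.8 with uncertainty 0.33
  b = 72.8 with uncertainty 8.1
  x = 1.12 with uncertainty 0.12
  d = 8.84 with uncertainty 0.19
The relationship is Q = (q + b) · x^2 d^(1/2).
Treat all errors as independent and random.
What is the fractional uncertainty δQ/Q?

Let u = q + b = 84.6. δu = √(δq² + δb²) = √(0.109 + 65.6) = 8.11, so δu/u = 0.0958.
Q is then a monomial in u, x, d:
δQ/Q = √((δu/u)² + (2·δx/x)² + (½·δd/d)²) = √(0.00918 + 0.0459 + 0.000115) = 0.235

0.235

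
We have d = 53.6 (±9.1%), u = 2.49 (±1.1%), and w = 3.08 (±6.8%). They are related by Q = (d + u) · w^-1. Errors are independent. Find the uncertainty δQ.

Let h = d + u = 56.1. δh = √(δd² + δu²) = √(23.8 + 0.000750) = 4.88, so δh/h = 0.0870.
Q is then a monomial in h, w:
δQ/Q = √((δh/h)² + (-1·δw/w)²) = √(0.00756 + 0.00462) = 0.110
Q = 18.2, so δQ = 0.110 × 18.2 = 2.01.

2.01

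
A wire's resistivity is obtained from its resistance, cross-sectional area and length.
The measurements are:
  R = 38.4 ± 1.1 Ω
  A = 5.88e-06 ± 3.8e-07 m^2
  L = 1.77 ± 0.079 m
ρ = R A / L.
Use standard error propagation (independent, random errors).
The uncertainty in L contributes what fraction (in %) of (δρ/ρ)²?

(δρ/ρ)² = (1·δR/R)² + (1·δA/A)² + (-1·δL/L)²
  R term: (1×0.0286)² = 0.000821
  A term: (1×0.0646)² = 0.00418
  L term: (-1×0.0446)² = 0.00199
Total = 0.00699. Share from L = 0.00199/0.00699 = 0.285.

28.5%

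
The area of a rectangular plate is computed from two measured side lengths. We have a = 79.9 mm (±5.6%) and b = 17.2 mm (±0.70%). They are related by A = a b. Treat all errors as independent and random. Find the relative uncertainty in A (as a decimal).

0.0564

Each factor contributes (exponent × relative error)² to (δA/A)²:
  (1·δa/a)² = (1×0.0560)² = 0.00314;  (1·δb/b)² = (1×0.00700)² = 4.9e-05
δA/A = √(0.00319) = 0.0564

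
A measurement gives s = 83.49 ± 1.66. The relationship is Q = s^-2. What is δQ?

5.7e-06

Q is a product of powers, so relative uncertainties combine in quadrature:
  (-2·δs/s)² = (-2×0.0199)² = 0.00158
δQ/Q = √(0.00158) = 0.0398
Q = 0.0001435, so δQ = 0.0398 × 0.0001435 = 5.7e-06.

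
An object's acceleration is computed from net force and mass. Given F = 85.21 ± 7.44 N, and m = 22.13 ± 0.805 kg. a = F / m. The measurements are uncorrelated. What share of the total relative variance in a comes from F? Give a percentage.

85.2%

(δa/a)² = (1·δF/F)² + (-1·δm/m)²
  F term: (1×0.0873)² = 0.00762
  m term: (-1×0.0364)² = 0.00132
Total = 0.00895. Share from F = 0.00762/0.00895 = 0.852.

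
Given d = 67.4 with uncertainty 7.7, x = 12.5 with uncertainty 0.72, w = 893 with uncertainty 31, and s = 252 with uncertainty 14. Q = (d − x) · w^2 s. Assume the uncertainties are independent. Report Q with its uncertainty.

Let u = d − x = 54.9. δu = √(δd² + δx²) = √(59.3 + 0.518) = 7.73, so δu/u = 0.141.
Q is then a monomial in u, w, s:
δQ/Q = √((δu/u)² + (2·δw/w)² + (1·δs/s)²) = √(0.0198 + 0.00482 + 0.00309) = 0.167
Q = 1.1e+10, so δQ = 0.167 × 1.1e+10 = 1.84e+09.

(1.10 ± 0.184) × 10^10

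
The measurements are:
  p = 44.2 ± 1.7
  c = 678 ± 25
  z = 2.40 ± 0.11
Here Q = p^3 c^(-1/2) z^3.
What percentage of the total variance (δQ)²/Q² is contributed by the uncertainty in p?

40.9%

(δQ/Q)² = (3·δp/p)² + (−½·δc/c)² + (3·δz/z)²
  p term: (3×0.0385)² = 0.0133
  c term: (-0.5×0.0369)² = 0.000340
  z term: (3×0.0458)² = 0.0189
Total = 0.0326. Share from p = 0.0133/0.0326 = 0.409.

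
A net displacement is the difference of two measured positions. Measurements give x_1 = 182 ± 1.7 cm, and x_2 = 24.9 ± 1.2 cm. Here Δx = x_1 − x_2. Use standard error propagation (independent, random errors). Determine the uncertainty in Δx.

Sums and differences: (δΔx)² = Σ (cᵢ δxᵢ)².
  (δx_1)² = 2.89;  (δx_2)² = 1.44
δΔx = √(4.33) = 2.08 cm

2.08 cm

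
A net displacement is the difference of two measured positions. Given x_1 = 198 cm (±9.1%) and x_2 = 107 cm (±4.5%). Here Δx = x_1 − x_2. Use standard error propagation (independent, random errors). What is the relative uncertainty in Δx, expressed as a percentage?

20.5%

Δx is a linear combination, so absolute uncertainties add in quadrature:
  (δx_1)² = 325;  (δx_2)² = 23.2
δΔx = √(348) = 18.7 cm
Δx = 91.0 cm, so δΔx/Δx = 18.7/91.0 = 0.205.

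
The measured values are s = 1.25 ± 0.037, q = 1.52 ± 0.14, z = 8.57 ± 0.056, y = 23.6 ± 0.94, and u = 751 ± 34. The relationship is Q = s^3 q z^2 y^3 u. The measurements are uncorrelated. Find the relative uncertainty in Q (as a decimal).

Since Q is a product/quotient, work with relative uncertainties:
  (3·δs/s)² = (3×0.0296)² = 0.00789;  (1·δq/q)² = (1×0.0921)² = 0.00848;  (2·δz/z)² = (2×0.00653)² = 0.000171;  (3·δy/y)² = (3×0.0398)² = 0.0143;  (1·δu/u)² = (1×0.0453)² = 0.00205
δQ/Q = √(0.0329) = 0.181

0.181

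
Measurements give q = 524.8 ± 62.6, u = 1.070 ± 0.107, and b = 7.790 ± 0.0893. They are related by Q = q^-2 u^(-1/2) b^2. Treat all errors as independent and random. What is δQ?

Since Q is a product/quotient, work with relative uncertainties:
  (-2·δq/q)² = (-2×0.119)² = 0.0569;  (−½·δu/u)² = (-0.5×0.100)² = 0.00250;  (2·δb/b)² = (2×0.0115)² = 0.000526
δQ/Q = √(0.0599) = 0.245
Q = 0.0002130, so δQ = 0.245 × 0.0002130 = 5.21e-05.

5.21e-05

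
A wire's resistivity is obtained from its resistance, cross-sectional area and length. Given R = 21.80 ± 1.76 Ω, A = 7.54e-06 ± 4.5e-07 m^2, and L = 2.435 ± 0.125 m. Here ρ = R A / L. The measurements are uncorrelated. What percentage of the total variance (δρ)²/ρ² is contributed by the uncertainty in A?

(δρ/ρ)² = (1·δR/R)² + (1·δA/A)² + (-1·δL/L)²
  R term: (1×0.0807)² = 0.00652
  A term: (1×0.0597)² = 0.00356
  L term: (-1×0.0513)² = 0.00264
Total = 0.0127. Share from A = 0.00356/0.0127 = 0.280.

28.0%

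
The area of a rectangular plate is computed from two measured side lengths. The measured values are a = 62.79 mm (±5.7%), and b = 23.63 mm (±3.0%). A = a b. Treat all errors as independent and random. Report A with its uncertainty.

1484 ± 95.6 mm^2

Each factor contributes (exponent × relative error)² to (δA/A)²:
  (1·δa/a)² = (1×0.0570)² = 0.00325;  (1·δb/b)² = (1×0.0300)² = 0.000900
δA/A = √(0.00415) = 0.0644
A = 1484 mm^2, so δA = 0.0644 × 1484 = 95.6 mm^2.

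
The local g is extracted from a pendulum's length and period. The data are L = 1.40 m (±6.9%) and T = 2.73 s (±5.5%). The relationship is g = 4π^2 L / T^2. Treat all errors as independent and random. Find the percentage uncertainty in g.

Products/powers → add relative errors in quadrature, weighted by exponent:
  (1·δL/L)² = (1×0.0690)² = 0.00476;  (-2·δT/T)² = (-2×0.0550)² = 0.0121
δg/g = √(0.0169) = 0.130

13.0%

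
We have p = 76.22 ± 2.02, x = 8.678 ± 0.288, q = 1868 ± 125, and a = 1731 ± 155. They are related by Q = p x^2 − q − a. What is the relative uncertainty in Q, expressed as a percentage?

Let w = p·x^2 = 5740. δw/w = √((1·δp/p)² + (2·δx/x)²) = √(0.000702 + 0.00441) = 0.0715, so δw = 410.
Q = w − q − a: δQ = √(δw² + δq² + δa²) = √(1.68e+05 + 15600 + 24000) = 456
Q = 2141, so δQ/Q = 456/2141 = 0.213.

21.3%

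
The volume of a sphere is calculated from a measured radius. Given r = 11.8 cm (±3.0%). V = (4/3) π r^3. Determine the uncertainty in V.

V ∝ r^3, so δV/V = |3| · δr/r = 3 × 0.0300 = 0.0900.
V = 6880 cm^3, so δV = 0.0900 × 6880 = 619 cm^3.

619 cm^3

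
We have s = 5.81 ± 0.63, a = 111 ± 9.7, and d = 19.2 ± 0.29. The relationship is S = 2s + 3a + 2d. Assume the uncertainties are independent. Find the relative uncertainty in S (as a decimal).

0.0761

Absolute uncertainties add in quadrature for a linear combination:
  (2·δs)² = 1.59;  (3·δa)² = 847;  (2·δd)² = 0.336
δS = √(849) = 29.1
S = 383, so δS/S = 29.1/383 = 0.0761.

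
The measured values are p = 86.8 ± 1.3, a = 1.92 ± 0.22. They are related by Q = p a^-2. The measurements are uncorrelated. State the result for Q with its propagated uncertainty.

For a monomial Q ∝ p, a^-2, fractional errors add in quadrature:
  (1·δp/p)² = (1×0.0150)² = 0.000224;  (-2·δa/a)² = (-2×0.115)² = 0.0525
δQ/Q = √(0.0527) = 0.230
Q = 23.5, so δQ = 0.230 × 23.5 = 5.41.

23.5 ± 5.41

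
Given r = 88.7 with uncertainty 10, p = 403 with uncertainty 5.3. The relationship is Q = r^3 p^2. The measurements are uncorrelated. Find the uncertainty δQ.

3.84e+10

Each factor contributes (exponent × relative error)² to (δQ/Q)²:
  (3·δr/r)² = (3×0.113)² = 0.114;  (2·δp/p)² = (2×0.0132)² = 0.000692
δQ/Q = √(0.115) = 0.339
Q = 1.13e+11, so δQ = 0.339 × 1.13e+11 = 3.84e+10.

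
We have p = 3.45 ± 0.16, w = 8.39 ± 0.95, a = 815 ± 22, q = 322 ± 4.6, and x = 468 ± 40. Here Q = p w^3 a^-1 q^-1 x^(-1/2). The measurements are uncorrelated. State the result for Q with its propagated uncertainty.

0.000359 ± 0.000124

Since Q is a product/quotient, work with relative uncertainties:
  (1·δp/p)² = (1×0.0464)² = 0.00215;  (3·δw/w)² = (3×0.113)² = 0.115;  (-1·δa/a)² = (-1×0.0270)² = 0.000729;  (-1·δq/q)² = (-1×0.0143)² = 0.000204;  (−½·δx/x)² = (-0.5×0.0855)² = 0.00183
δQ/Q = √(0.120) = 0.347
Q = 0.000359, so δQ = 0.347 × 0.000359 = 0.000124.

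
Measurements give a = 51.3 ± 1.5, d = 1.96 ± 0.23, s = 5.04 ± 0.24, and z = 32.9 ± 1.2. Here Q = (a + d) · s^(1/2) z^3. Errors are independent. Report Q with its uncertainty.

(4.26 ± 0.492) × 10^6

Let u = a + d = 53.3. δu = √(δa² + δd²) = √(2.25 + 0.0529) = 1.52, so δu/u = 0.0285.
Q is then a monomial in u, s, z:
δQ/Q = √((δu/u)² + (½·δs/s)² + (3·δz/z)²) = √(0.000812 + 0.000567 + 0.0120) = 0.116
Q = 4.26e+06, so δQ = 0.116 × 4.26e+06 = 4.92e+05.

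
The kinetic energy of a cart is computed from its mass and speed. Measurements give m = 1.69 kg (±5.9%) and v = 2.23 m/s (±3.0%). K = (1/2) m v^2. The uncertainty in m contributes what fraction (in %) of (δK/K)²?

(δK/K)² = (1·δm/m)² + (2·δv/v)²
  m term: (1×0.0590)² = 0.00348
  v term: (2×0.0300)² = 0.00360
Total = 0.00708. Share from m = 0.00348/0.00708 = 0.492.

49.2%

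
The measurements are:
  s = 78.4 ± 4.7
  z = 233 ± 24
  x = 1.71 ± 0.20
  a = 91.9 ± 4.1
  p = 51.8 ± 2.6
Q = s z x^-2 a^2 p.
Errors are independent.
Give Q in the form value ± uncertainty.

(2.73 ± 0.770) × 10^9

Relative error in a monomial: (δQ/Q)² = Σ (nᵢ · δxᵢ/xᵢ)².
  (1·δs/s)² = (1×0.0599)² = 0.00359;  (1·δz/z)² = (1×0.103)² = 0.0106;  (-2·δx/x)² = (-2×0.117)² = 0.0547;  (2·δa/a)² = (2×0.0446)² = 0.00796;  (1·δp/p)² = (1×0.0502)² = 0.00252
δQ/Q = √(0.0794) = 0.282
Q = 2.73e+09, so δQ = 0.282 × 2.73e+09 = 7.7e+08.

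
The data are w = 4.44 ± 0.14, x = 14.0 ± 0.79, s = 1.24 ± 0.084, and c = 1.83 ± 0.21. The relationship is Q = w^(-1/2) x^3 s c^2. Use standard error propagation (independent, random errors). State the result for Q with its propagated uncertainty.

Since Q is a product/quotient, work with relative uncertainties:
  (−½·δw/w)² = (-0.5×0.0315)² = 0.000249;  (3·δx/x)² = (3×0.0564)² = 0.0287;  (1·δs/s)² = (1×0.0677)² = 0.00459;  (2·δc/c)² = (2×0.115)² = 0.0527
δQ/Q = √(0.0862) = 0.294
Q = 5410, so δQ = 0.294 × 5410 = 1590.

5410 ± 1590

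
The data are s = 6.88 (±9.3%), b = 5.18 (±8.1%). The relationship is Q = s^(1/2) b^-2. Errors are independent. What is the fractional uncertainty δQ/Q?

Q is a product of powers, so relative uncertainties combine in quadrature:
  (½·δs/s)² = (0.5×0.0930)² = 0.00216;  (-2·δb/b)² = (-2×0.0810)² = 0.0262
δQ/Q = √(0.0284) = 0.169

0.169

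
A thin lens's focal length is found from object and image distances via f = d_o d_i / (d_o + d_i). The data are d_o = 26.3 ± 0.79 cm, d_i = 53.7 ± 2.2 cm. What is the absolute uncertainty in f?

0.428 cm

∂f/∂d_o = (d_i/(d_o+d_i))² = 0.451;  ∂f/∂d_i = (d_o/(d_o+d_i))² = 0.108
δf = √((∂f/∂d_o · δd_o)² + (∂f/∂d_i · δd_i)²) = √(0.127 + 0.0565) = 0.428 cm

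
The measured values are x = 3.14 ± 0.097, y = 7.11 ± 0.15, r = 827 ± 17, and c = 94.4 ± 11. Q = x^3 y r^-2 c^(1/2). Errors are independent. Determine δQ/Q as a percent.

11.9%

Relative error in a monomial: (δQ/Q)² = Σ (nᵢ · δxᵢ/xᵢ)².
  (3·δx/x)² = (3×0.0309)² = 0.00859;  (1·δy/y)² = (1×0.0211)² = 0.000445;  (-2·δr/r)² = (-2×0.0206)² = 0.00169;  (½·δc/c)² = (0.5×0.117)² = 0.00339
δQ/Q = √(0.0141) = 0.119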